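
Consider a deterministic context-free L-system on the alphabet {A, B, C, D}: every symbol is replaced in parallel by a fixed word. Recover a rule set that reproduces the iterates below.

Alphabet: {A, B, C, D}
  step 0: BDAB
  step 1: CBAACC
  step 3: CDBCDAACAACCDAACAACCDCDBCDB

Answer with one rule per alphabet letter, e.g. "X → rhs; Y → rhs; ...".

A->AAC, B->C, C->CD, D->B

  step 0 ⇒ step 1: BDAB ⇒ C·B·AAC·C
    A ↦ AAC
    B ↦ C
    D ↦ B
    C ↦ CD  (constrained at step 1)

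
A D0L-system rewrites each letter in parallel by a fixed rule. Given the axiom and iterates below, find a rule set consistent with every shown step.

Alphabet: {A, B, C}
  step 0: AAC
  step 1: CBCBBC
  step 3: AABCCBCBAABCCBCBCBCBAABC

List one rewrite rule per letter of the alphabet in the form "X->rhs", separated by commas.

A->CB, B->AA, C->BC

  step 0 ⇒ step 1: AAC ⇒ CB·CB·BC
    A ↦ CB
    C ↦ BC
    B ↦ AA  (constrained at step 1)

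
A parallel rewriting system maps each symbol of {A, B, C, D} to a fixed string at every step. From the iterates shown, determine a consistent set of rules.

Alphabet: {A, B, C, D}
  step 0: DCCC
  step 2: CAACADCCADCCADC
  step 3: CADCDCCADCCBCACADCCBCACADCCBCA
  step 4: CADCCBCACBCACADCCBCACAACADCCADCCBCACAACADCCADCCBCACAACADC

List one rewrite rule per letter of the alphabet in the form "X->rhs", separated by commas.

  step 3 ⇒ step 4: CADCDCCADCCBCACADCCBCACADCCBCA ⇒ CA·DC·CB·CA·CB·CA·CA·DC·CB·CA·CA·A·CA·DC·CA·DC·CB·CA·CA·A·CA·DC·CA·DC·CB·CA·CA·A·CA·DC
    A ↦ DC
    B ↦ A
    C ↦ CA
    D ↦ CB

A->DC, B->A, C->CA, D->CB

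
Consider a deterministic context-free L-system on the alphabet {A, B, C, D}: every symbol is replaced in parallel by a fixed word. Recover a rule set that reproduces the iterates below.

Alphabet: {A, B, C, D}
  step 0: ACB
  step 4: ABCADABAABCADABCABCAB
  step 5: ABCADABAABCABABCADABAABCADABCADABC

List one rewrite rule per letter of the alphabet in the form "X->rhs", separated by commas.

A->AB, B->C, C->AD, D->A

  step 4 ⇒ step 5: ABCADABAABCADABCABCAB ⇒ AB·C·AD·AB·A·AB·C·AB·AB·C·AD·AB·A·AB·C·AD·AB·C·AD·AB·C
    A ↦ AB
    B ↦ C
    C ↦ AD
    D ↦ A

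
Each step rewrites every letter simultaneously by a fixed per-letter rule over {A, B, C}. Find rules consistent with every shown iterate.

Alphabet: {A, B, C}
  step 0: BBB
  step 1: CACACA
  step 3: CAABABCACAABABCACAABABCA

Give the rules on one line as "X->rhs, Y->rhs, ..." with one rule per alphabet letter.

  step 0 ⇒ step 1: BBB ⇒ CA·CA·CA
    B ↦ CA
    A ↦ AB  (constrained at step 1)
    C ↦ BA  (constrained at step 1)

A->AB, B->CA, C->BA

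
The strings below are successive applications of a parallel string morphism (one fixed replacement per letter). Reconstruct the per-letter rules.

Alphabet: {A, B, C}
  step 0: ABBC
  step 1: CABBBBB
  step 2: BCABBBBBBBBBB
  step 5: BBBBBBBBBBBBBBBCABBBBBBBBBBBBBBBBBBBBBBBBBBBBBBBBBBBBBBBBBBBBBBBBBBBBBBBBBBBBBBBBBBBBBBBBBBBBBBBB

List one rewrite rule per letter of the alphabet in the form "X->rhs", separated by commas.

  step 1 ⇒ step 2: CABBBBB ⇒ B·CA·BB·BB·BB·BB·BB
    A ↦ CA
    B ↦ BB
    C ↦ B

A->CA, B->BB, C->B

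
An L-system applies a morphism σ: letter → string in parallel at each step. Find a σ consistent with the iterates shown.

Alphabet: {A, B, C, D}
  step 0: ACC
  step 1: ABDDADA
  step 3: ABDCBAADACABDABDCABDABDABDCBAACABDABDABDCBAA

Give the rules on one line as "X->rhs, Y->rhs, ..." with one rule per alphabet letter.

A->ABD, B->C, C->DA, D->BAA

  step 0 ⇒ step 1: ACC ⇒ ABD·DA·DA
    A ↦ ABD
    C ↦ DA
    B ↦ C  (constrained at step 1)
    D ↦ BAA  (constrained at step 1)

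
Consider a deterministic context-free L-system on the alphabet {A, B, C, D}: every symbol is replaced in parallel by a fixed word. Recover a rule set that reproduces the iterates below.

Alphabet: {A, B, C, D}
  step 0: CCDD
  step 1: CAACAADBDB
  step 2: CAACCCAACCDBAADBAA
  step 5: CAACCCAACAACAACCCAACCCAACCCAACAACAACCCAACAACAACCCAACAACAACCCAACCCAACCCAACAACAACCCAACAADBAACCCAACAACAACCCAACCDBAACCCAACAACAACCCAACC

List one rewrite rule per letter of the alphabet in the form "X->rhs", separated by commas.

  step 1 ⇒ step 2: CAACAADBDB ⇒ CAA·C·C·CAA·C·C·DB·AA·DB·AA
    A ↦ C
    B ↦ AA
    C ↦ CAA
    D ↦ DB

A->C, B->AA, C->CAA, D->DB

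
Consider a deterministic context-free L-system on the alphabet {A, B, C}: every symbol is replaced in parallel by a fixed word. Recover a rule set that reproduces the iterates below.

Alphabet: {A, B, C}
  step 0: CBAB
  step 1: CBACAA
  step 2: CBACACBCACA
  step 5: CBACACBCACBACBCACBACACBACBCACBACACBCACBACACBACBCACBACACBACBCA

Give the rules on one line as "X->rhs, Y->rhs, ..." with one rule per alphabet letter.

A->CA, B->A, C->CB

  step 1 ⇒ step 2: CBACAA ⇒ CB·A·CA·CB·CA·CA
    A ↦ CA
    B ↦ A
    C ↦ CB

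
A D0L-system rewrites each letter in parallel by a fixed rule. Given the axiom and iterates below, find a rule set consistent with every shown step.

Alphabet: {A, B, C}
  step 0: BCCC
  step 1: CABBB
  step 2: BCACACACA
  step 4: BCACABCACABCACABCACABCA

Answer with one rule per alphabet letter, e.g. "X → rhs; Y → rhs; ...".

A->CA, B->CA, C->B

  step 1 ⇒ step 2: CABBB ⇒ B·CA·CA·CA·CA
    A ↦ CA
    B ↦ CA
    C ↦ B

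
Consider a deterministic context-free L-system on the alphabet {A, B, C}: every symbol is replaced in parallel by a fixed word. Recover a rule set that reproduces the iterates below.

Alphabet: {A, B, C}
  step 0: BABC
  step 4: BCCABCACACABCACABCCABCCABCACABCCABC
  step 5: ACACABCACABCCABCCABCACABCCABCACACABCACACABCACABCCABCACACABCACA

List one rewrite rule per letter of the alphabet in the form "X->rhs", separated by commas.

A->BC, B->A, C->CA

  step 4 ⇒ step 5: BCCABCACACABCACABCCABCCABCACABCCABC ⇒ A·CA·CA·BC·A·CA·BC·CA·BC·CA·BC·A·CA·BC·CA·BC·A·CA·CA·BC·A·CA·CA·BC·A·CA·BC·CA·BC·A·CA·CA·BC·A·CA
    A ↦ BC
    B ↦ A
    C ↦ CA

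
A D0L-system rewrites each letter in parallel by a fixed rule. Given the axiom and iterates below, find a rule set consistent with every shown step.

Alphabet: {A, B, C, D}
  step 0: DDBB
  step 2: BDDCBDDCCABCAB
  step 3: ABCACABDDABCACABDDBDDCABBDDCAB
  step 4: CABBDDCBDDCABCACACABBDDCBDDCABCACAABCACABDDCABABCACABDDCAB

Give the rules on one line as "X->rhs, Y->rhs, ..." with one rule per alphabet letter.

  step 3 ⇒ step 4: ABCACABDDABCACABDDBDDCABBDDCAB ⇒ C·AB·BDD·C·BDD·C·AB·CA·CA·C·AB·BDD·C·BDD·C·AB·CA·CA·AB·CA·CA·BDD·C·AB·AB·CA·CA·BDD·C·AB
    A ↦ C
    B ↦ AB
    C ↦ BDD
    D ↦ CA

A->C, B->AB, C->BDD, D->CA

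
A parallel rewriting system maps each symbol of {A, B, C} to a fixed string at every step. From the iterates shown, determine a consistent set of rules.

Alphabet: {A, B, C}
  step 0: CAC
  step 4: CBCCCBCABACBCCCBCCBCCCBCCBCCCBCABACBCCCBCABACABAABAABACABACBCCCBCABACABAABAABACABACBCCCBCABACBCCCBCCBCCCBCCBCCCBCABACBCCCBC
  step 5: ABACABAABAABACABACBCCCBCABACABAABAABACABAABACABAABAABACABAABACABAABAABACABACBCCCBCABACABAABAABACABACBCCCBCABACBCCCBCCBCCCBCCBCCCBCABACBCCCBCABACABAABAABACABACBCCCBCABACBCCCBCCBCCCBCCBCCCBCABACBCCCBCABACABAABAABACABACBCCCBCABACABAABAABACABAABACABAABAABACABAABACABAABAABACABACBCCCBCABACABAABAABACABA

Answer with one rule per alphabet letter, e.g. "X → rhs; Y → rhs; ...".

  step 4 ⇒ step 5: CBCCCBCABACBCCCBCCBCCCBCCBCCCBCABACBCCCBCABACABAABAABACABACBCCCBCABACABAABAABACABACBCCCBCABACBCCCBCCBCCCBCCBCCCBCABACBCCCBC ⇒ ABA·C·ABA·ABA·ABA·C·ABA·CBC·C·CBC·ABA·C·ABA·ABA·ABA·C·ABA·ABA·C·ABA·ABA·ABA·C·ABA·ABA·C·ABA·ABA·ABA·C·ABA·CBC·C·CBC·ABA·C·ABA·ABA·ABA·C·ABA·CBC·C·CBC·ABA·CBC·C·CBC·CBC·C·CBC·CBC·C·CBC·ABA·CBC·C·CBC·ABA·C·ABA·ABA·ABA·C·ABA·CBC·C·CBC·ABA·CBC·C·CBC·CBC·C·CBC·CBC·C·CBC·ABA·CBC·C·CBC·ABA·C·ABA·ABA·ABA·C·ABA·CBC·C·CBC·ABA·C·ABA·ABA·ABA·C·ABA·ABA·C·ABA·ABA·ABA·C·ABA·ABA·C·ABA·ABA·ABA·C·ABA·CBC·C·CBC·ABA·C·ABA·ABA·ABA·C·ABA
    A ↦ CBC
    B ↦ C
    C ↦ ABA

A->CBC, B->C, C->ABA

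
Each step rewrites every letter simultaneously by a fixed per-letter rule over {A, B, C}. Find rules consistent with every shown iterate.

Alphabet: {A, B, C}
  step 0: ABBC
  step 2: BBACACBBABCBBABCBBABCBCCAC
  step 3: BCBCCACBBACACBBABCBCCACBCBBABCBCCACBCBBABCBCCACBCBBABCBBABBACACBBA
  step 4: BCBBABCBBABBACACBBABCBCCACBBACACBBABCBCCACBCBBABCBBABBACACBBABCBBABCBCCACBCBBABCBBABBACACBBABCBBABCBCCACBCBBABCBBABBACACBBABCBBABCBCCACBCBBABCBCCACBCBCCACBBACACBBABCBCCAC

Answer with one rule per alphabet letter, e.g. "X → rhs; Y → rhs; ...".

  step 3 ⇒ step 4: BCBCCACBBACACBBABCBCCACBCBBABCBCCACBCBBABCBCCACBCBBABCBBABBACACBBA ⇒ BC·BBA·BC·BBA·BBA·CAC·BBA·BC·BC·CAC·BBA·CAC·BBA·BC·BC·CAC·BC·BBA·BC·BBA·BBA·CAC·BBA·BC·BBA·BC·BC·CAC·BC·BBA·BC·BBA·BBA·CAC·BBA·BC·BBA·BC·BC·CAC·BC·BBA·BC·BBA·BBA·CAC·BBA·BC·BBA·BC·BC·CAC·BC·BBA·BC·BC·CAC·BC·BC·CAC·BBA·CAC·BBA·BC·BC·CAC
    A ↦ CAC
    B ↦ BC
    C ↦ BBA

A->CAC, B->BC, C->BBA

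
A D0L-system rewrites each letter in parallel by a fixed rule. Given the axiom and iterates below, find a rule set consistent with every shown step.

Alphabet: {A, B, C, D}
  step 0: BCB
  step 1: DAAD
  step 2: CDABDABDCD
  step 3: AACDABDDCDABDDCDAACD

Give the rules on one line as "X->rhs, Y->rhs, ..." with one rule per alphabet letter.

A->ABD, B->D, C->AA, D->CD

  step 2 ⇒ step 3: CDABDABDCD ⇒ AA·CD·ABD·D·CD·ABD·D·CD·AA·CD
    A ↦ ABD
    B ↦ D
    C ↦ AA
    D ↦ CD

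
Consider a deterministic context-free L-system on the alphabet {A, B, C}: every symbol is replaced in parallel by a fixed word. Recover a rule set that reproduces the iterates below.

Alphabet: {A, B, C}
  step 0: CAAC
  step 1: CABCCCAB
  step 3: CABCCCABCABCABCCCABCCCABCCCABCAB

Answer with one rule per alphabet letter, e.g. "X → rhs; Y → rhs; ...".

A->C, B->C, C->CAB

  step 0 ⇒ step 1: CAAC ⇒ CAB·C·C·CAB
    A ↦ C
    C ↦ CAB
    B ↦ C  (constrained at step 1)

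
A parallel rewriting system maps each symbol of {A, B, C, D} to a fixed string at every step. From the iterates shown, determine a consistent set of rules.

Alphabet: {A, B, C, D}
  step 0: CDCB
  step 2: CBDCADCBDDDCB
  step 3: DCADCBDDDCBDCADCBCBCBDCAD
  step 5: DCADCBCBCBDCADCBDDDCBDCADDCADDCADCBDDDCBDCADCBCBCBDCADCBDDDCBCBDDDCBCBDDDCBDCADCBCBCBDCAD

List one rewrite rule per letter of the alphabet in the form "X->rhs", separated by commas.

  step 2 ⇒ step 3: CBDCADCBDDDCB ⇒ D·CAD·CB·D·DD·CB·D·CAD·CB·CB·CB·D·CAD
    A ↦ DD
    B ↦ CAD
    C ↦ D
    D ↦ CB

A->DD, B->CAD, C->D, D->CB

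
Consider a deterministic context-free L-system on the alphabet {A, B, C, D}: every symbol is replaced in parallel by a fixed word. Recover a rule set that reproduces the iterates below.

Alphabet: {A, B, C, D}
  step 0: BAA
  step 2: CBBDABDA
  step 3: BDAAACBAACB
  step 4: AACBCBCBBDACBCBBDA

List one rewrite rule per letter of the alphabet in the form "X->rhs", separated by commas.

A->CB, B->A, C->BD, D->A

  step 3 ⇒ step 4: BDAAACBAACB ⇒ A·A·CB·CB·CB·BD·A·CB·CB·BD·A
    A ↦ CB
    B ↦ A
    C ↦ BD
    D ↦ A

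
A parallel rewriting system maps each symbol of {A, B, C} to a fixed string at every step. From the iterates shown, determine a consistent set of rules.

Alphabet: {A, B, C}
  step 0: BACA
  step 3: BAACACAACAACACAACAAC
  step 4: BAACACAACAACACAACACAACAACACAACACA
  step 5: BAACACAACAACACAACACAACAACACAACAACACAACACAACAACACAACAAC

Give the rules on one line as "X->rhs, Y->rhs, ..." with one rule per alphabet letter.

  step 4 ⇒ step 5: BAACACAACAACACAACACAACAACACAACACA ⇒ BA·AC·AC·A·AC·A·AC·AC·A·AC·AC·A·AC·A·AC·AC·A·AC·A·AC·AC·A·AC·AC·A·AC·A·AC·AC·A·AC·A·AC
    A ↦ AC
    B ↦ BA
    C ↦ A

A->AC, B->BA, C->A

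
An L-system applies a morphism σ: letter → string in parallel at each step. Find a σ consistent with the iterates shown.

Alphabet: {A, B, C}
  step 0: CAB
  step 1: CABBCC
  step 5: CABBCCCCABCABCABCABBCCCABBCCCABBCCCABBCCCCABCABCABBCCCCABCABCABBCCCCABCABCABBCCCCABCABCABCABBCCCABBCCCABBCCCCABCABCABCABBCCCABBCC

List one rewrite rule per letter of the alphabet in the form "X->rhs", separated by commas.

  step 0 ⇒ step 1: CAB ⇒ CAB·BC·C
    A ↦ BC
    B ↦ C
    C ↦ CAB

A->BC, B->C, C->CAB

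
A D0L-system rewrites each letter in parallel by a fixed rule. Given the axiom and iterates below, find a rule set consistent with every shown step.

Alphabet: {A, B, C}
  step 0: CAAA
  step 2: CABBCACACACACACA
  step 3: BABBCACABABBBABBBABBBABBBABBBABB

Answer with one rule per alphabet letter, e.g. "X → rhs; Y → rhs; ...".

  step 2 ⇒ step 3: CABBCACACACACACA ⇒ BA·BB·CA·CA·BA·BB·BA·BB·BA·BB·BA·BB·BA·BB·BA·BB
    A ↦ BB
    B ↦ CA
    C ↦ BA

A->BB, B->CA, C->BA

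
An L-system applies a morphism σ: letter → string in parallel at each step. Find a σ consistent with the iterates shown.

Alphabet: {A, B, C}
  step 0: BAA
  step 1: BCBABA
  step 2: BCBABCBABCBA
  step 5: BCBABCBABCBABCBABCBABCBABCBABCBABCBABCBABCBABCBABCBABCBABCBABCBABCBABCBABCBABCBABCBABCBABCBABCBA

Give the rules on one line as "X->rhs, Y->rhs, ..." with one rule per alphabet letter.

  step 1 ⇒ step 2: BCBABA ⇒ BC·BA·BC·BA·BC·BA
    A ↦ BA
    B ↦ BC
    C ↦ BA

A->BA, B->BC, C->BA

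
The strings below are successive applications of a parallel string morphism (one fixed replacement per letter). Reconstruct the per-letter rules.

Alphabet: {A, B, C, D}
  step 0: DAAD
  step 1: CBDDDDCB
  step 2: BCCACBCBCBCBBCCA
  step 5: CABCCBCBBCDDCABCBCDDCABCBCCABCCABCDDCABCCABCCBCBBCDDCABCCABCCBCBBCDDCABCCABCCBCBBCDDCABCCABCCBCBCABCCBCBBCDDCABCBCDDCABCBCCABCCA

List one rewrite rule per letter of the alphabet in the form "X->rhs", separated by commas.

A->DD, B->CA, C->BC, D->CB

  step 1 ⇒ step 2: CBDDDDCB ⇒ BC·CA·CB·CB·CB·CB·BC·CA
    B ↦ CA
    C ↦ BC
    D ↦ CB
  step 0 ⇒ step 1: DAAD ⇒ CB·DD·DD·CB
    A ↦ DD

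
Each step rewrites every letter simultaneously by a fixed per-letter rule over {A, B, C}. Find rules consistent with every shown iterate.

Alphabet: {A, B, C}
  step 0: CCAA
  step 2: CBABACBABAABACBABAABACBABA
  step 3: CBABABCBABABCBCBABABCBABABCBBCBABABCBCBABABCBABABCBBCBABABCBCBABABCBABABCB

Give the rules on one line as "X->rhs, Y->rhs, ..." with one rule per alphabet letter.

  step 2 ⇒ step 3: CBABACBABAABACBABAABACBABA ⇒ CB·ABA·BCB·ABA·BCB·CB·ABA·BCB·ABA·BCB·BCB·ABA·BCB·CB·ABA·BCB·ABA·BCB·BCB·ABA·BCB·CB·ABA·BCB·ABA·BCB
    A ↦ BCB
    B ↦ ABA
    C ↦ CB

A->BCB, B->ABA, C->CB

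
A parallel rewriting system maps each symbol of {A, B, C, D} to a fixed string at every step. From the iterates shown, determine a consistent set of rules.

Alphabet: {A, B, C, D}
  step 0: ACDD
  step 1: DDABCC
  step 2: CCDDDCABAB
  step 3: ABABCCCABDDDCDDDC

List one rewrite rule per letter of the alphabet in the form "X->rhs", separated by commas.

  step 2 ⇒ step 3: CCDDDCABAB ⇒ AB·AB·C·C·C·AB·DD·DC·DD·DC
    A ↦ DD
    B ↦ DC
    C ↦ AB
    D ↦ C

A->DD, B->DC, C->AB, D->C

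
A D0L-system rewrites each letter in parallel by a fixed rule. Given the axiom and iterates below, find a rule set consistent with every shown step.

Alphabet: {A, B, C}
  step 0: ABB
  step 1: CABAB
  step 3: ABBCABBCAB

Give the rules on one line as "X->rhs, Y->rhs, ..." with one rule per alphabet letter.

A->C, B->AB, C->B

  step 0 ⇒ step 1: ABB ⇒ C·AB·AB
    A ↦ C
    B ↦ AB
    C ↦ B  (constrained at step 1)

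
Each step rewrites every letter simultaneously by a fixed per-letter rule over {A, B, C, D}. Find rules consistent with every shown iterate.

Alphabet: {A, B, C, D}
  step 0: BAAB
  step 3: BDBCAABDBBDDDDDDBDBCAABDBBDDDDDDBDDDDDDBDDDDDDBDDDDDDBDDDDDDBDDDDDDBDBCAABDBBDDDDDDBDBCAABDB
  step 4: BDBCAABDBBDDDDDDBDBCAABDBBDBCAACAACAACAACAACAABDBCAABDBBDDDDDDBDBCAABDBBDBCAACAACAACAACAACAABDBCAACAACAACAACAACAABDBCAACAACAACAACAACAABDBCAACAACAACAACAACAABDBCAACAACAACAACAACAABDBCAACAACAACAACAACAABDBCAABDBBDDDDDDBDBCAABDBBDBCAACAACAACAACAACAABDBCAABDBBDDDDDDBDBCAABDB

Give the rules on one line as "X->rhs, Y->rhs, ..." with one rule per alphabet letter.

A->DDD, B->BDB, C->B, D->CAA

  step 3 ⇒ step 4: BDBCAABDBBDDDDDDBDBCAABDBBDDDDDDBDDDDDDBDDDDDDBDDDDDDBDDDDDDBDDDDDDBDBCAABDBBDDDDDDBDBCAABDB ⇒ BDB·CAA·BDB·B·DDD·DDD·BDB·CAA·BDB·BDB·CAA·CAA·CAA·CAA·CAA·CAA·BDB·CAA·BDB·B·DDD·DDD·BDB·CAA·BDB·BDB·CAA·CAA·CAA·CAA·CAA·CAA·BDB·CAA·CAA·CAA·CAA·CAA·CAA·BDB·CAA·CAA·CAA·CAA·CAA·CAA·BDB·CAA·CAA·CAA·CAA·CAA·CAA·BDB·CAA·CAA·CAA·CAA·CAA·CAA·BDB·CAA·CAA·CAA·CAA·CAA·CAA·BDB·CAA·BDB·B·DDD·DDD·BDB·CAA·BDB·BDB·CAA·CAA·CAA·CAA·CAA·CAA·BDB·CAA·BDB·B·DDD·DDD·BDB·CAA·BDB
    A ↦ DDD
    B ↦ BDB
    C ↦ B
    D ↦ CAA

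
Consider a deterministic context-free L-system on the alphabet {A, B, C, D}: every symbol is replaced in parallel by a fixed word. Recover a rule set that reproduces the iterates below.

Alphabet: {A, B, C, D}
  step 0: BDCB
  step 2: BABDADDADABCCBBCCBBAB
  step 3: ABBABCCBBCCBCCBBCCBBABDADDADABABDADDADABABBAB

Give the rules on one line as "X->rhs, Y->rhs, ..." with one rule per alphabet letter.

A->B, B->AB, C->DAD, D->CCB

  step 2 ⇒ step 3: BABDADDADABCCBBCCBBAB ⇒ AB·B·AB·CCB·B·CCB·CCB·B·CCB·B·AB·DAD·DAD·AB·AB·DAD·DAD·AB·AB·B·AB
    A ↦ B
    B ↦ AB
    C ↦ DAD
    D ↦ CCB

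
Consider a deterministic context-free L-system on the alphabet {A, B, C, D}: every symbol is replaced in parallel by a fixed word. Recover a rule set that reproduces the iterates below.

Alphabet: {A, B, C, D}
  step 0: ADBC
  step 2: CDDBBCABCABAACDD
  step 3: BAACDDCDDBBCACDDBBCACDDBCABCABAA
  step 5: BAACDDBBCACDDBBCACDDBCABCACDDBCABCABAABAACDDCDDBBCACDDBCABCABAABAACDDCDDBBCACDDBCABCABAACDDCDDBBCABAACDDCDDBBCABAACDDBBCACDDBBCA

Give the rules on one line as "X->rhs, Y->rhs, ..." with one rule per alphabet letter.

  step 2 ⇒ step 3: CDDBBCABCABAACDD ⇒ B·A·A·CDD·CDD·B·BCA·CDD·B·BCA·CDD·BCA·BCA·B·A·A
    A ↦ BCA
    B ↦ CDD
    C ↦ B
    D ↦ A

A->BCA, B->CDD, C->B, D->A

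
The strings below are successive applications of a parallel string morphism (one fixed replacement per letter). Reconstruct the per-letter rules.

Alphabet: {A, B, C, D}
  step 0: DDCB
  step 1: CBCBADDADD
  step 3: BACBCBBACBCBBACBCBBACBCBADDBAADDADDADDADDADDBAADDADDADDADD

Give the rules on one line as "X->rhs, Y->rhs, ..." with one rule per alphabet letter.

  step 0 ⇒ step 1: DDCB ⇒ CB·CB·ADD·ADD
    B ↦ ADD
    C ↦ ADD
    D ↦ CB
    A ↦ BA  (constrained at step 1)

A->BA, B->ADD, C->ADD, D->CB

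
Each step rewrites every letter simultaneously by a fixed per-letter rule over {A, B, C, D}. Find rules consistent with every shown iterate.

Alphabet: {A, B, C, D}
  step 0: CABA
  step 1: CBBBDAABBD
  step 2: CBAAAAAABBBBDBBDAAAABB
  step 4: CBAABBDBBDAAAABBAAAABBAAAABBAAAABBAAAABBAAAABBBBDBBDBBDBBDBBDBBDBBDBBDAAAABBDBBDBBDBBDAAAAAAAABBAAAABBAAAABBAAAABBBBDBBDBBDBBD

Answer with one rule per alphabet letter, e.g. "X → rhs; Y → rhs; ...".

A->BBD, B->AA, C->CB, D->BB

  step 1 ⇒ step 2: CBBBDAABBD ⇒ CB·AA·AA·AA·BB·BBD·BBD·AA·AA·BB
    A ↦ BBD
    B ↦ AA
    C ↦ CB
    D ↦ BB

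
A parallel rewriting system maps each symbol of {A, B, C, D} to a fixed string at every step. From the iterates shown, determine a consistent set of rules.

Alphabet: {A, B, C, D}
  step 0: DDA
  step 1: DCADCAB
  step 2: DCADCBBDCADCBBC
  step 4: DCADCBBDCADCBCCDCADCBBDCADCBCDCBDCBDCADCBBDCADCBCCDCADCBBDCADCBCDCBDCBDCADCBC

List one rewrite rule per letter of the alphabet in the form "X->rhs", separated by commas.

A->B, B->C, C->DCB, D->DCA

  step 1 ⇒ step 2: DCADCAB ⇒ DCA·DCB·B·DCA·DCB·B·C
    A ↦ B
    B ↦ C
    C ↦ DCB
    D ↦ DCA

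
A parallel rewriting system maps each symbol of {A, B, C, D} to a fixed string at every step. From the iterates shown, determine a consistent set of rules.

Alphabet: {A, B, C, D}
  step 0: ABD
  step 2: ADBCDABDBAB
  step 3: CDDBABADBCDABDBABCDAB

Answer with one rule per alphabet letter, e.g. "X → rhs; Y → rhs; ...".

  step 2 ⇒ step 3: ADBCDABDBAB ⇒ CD·DB·AB·A·DB·CD·AB·DB·AB·CD·AB
    A ↦ CD
    B ↦ AB
    C ↦ A
    D ↦ DB

A->CD, B->AB, C->A, D->DB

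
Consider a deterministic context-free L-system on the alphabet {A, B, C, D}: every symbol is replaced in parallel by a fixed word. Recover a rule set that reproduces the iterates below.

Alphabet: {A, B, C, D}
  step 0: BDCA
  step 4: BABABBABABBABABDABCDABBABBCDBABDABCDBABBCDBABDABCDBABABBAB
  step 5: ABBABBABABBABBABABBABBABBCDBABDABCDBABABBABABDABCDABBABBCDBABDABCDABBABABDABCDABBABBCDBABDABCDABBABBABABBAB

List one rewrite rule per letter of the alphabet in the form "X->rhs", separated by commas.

  step 4 ⇒ step 5: BABABBABABBABABDABCDABBABBCDBABDABCDBABBCDBABDABCDBABABBAB ⇒ AB·B·AB·B·AB·AB·B·AB·B·AB·AB·B·AB·B·AB·BCD·B·AB·DA·BCD·B·AB·AB·B·AB·AB·DA·BCD·AB·B·AB·BCD·B·AB·DA·BCD·AB·B·AB·AB·DA·BCD·AB·B·AB·BCD·B·AB·DA·BCD·AB·B·AB·B·AB·AB·B·AB
    A ↦ B
    B ↦ AB
    C ↦ DA
    D ↦ BCD

A->B, B->AB, C->DA, D->BCD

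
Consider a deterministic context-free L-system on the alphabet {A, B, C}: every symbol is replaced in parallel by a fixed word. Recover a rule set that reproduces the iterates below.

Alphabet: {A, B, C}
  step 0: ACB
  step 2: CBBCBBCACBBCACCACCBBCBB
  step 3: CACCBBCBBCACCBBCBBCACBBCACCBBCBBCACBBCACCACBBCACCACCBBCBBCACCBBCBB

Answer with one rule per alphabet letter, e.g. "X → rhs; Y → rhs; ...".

  step 2 ⇒ step 3: CBBCBBCACBBCACCACCBBCBB ⇒ CAC·CBB·CBB·CAC·CBB·CBB·CAC·BB·CAC·CBB·CBB·CAC·BB·CAC·CAC·BB·CAC·CAC·CBB·CBB·CAC·CBB·CBB
    A ↦ BB
    B ↦ CBB
    C ↦ CAC

A->BB, B->CBB, C->CAC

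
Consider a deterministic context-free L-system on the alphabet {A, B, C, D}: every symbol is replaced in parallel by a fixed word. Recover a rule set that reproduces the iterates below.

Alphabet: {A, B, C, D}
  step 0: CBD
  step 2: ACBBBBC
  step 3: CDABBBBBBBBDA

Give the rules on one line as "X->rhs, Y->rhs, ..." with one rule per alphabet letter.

A->C, B->BB, C->DA, D->A

  step 2 ⇒ step 3: ACBBBBC ⇒ C·DA·BB·BB·BB·BB·DA
    A ↦ C
    B ↦ BB
    C ↦ DA
    D ↦ A  (constrained at step 0)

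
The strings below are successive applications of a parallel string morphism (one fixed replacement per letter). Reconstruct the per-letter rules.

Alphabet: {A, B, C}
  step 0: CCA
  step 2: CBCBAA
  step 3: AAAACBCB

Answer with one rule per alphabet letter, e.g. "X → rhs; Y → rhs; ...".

A->CB, B->A, C->A

  step 2 ⇒ step 3: CBCBAA ⇒ A·A·A·A·CB·CB
    A ↦ CB
    B ↦ A
    C ↦ A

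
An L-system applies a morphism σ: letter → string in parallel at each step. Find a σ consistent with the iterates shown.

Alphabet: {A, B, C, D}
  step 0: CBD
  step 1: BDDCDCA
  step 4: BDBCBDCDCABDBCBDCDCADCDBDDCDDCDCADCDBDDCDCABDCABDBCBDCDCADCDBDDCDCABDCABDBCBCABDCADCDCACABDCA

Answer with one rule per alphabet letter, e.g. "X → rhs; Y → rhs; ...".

  step 0 ⇒ step 1: CBD ⇒ BD·DCD·CA
    B ↦ DCD
    C ↦ BD
    D ↦ CA
    A ↦ BCB  (constrained at step 1)

A->BCB, B->DCD, C->BD, D->CA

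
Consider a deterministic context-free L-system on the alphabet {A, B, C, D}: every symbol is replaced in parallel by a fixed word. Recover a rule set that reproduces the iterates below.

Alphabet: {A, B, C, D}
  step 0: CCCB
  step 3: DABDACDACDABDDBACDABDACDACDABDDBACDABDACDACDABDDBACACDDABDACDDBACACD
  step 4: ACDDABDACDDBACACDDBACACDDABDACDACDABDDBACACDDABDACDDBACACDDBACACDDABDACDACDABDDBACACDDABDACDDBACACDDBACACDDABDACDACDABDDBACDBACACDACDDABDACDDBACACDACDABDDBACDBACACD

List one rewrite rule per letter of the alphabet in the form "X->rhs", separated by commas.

  step 3 ⇒ step 4: DABDACDACDABDDBACDABDACDACDABDDBACDABDACDACDABDDBACACDDABDACDDBACACD ⇒ ACD·D·ABD·ACD·D·BAC·ACD·D·BAC·ACD·D·ABD·ACD·ACD·ABD·D·BAC·ACD·D·ABD·ACD·D·BAC·ACD·D·BAC·ACD·D·ABD·ACD·ACD·ABD·D·BAC·ACD·D·ABD·ACD·D·BAC·ACD·D·BAC·ACD·D·ABD·ACD·ACD·ABD·D·BAC·D·BAC·ACD·ACD·D·ABD·ACD·D·BAC·ACD·ACD·ABD·D·BAC·D·BAC·ACD
    A ↦ D
    B ↦ ABD
    C ↦ BAC
    D ↦ ACD

A->D, B->ABD, C->BAC, D->ACD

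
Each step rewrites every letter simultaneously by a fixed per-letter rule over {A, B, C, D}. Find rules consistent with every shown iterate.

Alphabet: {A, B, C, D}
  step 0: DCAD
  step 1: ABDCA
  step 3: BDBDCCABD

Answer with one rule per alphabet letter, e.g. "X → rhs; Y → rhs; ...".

  step 0 ⇒ step 1: DCAD ⇒ A·BD·C·A
    A ↦ C
    C ↦ BD
    D ↦ A
    B ↦ C  (constrained at step 1)

A->C, B->C, C->BD, D->A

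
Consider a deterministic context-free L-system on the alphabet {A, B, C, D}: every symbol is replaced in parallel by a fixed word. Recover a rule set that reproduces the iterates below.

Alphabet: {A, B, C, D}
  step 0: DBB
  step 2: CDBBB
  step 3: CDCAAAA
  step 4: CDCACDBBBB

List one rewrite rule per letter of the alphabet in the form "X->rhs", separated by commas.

  step 3 ⇒ step 4: CDCAAAA ⇒ CD·CA·CD·B·B·B·B
    A ↦ B
    C ↦ CD
    D ↦ CA
  step 2 ⇒ step 3: CDBBB ⇒ CD·CA·A·A·A
    B ↦ A

A->B, B->A, C->CD, D->CA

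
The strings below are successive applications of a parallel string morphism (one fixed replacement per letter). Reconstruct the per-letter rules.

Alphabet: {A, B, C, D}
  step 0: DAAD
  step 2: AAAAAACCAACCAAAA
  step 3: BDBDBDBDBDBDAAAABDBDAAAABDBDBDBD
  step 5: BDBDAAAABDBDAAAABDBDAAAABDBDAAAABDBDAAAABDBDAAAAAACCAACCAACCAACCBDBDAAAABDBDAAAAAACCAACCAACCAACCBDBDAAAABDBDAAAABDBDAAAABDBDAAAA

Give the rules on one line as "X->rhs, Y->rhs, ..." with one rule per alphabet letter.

A->BD, B->AA, C->AA, D->CC

  step 2 ⇒ step 3: AAAAAACCAACCAAAA ⇒ BD·BD·BD·BD·BD·BD·AA·AA·BD·BD·AA·AA·BD·BD·BD·BD
    A ↦ BD
    C ↦ AA
    B ↦ AA  (constrained at step 3)
    D ↦ CC  (constrained at step 0)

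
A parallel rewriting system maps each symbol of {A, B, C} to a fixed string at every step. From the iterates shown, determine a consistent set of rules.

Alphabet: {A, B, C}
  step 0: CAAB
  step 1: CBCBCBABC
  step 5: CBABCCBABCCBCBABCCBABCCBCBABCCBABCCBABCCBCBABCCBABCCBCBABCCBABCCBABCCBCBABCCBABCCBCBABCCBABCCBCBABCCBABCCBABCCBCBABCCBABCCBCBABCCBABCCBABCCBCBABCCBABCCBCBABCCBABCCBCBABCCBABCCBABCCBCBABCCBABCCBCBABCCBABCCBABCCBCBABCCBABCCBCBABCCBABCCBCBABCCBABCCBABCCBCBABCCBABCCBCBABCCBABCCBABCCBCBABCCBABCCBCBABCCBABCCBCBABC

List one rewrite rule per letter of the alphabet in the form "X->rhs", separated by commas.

A->CB, B->ABC, C->CB

  step 0 ⇒ step 1: CAAB ⇒ CB·CB·CB·ABC
    A ↦ CB
    B ↦ ABC
    C ↦ CB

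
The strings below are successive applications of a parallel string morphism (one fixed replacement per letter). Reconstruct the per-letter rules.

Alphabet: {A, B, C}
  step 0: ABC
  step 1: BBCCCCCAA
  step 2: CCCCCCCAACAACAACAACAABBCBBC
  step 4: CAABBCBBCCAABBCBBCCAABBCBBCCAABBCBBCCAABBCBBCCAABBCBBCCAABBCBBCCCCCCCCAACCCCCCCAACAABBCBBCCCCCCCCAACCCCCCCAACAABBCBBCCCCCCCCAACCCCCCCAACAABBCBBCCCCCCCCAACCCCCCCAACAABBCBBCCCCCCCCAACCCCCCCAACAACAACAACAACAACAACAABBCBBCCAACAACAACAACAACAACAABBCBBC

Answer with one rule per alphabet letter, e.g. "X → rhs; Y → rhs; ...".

A->BBC, B->CCC, C->CAA

  step 1 ⇒ step 2: BBCCCCCAA ⇒ CCC·CCC·CAA·CAA·CAA·CAA·CAA·BBC·BBC
    A ↦ BBC
    B ↦ CCC
    C ↦ CAA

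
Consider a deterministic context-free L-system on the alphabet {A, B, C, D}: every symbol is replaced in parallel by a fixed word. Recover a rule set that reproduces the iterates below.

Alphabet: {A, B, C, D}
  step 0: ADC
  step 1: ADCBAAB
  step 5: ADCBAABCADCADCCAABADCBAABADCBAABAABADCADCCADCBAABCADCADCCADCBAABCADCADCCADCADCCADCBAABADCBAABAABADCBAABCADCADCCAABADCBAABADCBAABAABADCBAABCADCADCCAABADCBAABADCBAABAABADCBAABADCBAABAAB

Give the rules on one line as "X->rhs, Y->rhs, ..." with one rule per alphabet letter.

A->ADC, B->C, C->AAB, D->B

  step 0 ⇒ step 1: ADC ⇒ ADC·B·AAB
    A ↦ ADC
    C ↦ AAB
    D ↦ B
    B ↦ C  (constrained at step 1)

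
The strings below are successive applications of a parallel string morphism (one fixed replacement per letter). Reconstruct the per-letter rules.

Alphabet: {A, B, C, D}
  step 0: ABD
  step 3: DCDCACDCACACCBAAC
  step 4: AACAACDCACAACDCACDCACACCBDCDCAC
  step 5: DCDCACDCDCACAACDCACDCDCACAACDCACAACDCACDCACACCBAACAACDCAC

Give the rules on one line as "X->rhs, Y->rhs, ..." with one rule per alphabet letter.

A->DC, B->CB, C->AC, D->A

  step 4 ⇒ step 5: AACAACDCACAACDCACDCACACCBDCDCAC ⇒ DC·DC·AC·DC·DC·AC·A·AC·DC·AC·DC·DC·AC·A·AC·DC·AC·A·AC·DC·AC·DC·AC·AC·CB·A·AC·A·AC·DC·AC
    A ↦ DC
    B ↦ CB
    C ↦ AC
    D ↦ A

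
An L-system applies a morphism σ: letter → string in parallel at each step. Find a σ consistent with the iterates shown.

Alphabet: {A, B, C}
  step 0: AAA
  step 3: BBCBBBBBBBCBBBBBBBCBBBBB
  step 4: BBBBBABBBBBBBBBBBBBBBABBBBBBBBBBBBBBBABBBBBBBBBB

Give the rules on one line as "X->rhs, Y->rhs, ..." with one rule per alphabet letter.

  step 3 ⇒ step 4: BBCBBBBBBBCBBBBBBBCBBBBB ⇒ BB·BB·BA·BB·BB·BB·BB·BB·BB·BB·BA·BB·BB·BB·BB·BB·BB·BB·BA·BB·BB·BB·BB·BB
    B ↦ BB
    C ↦ BA
    A ↦ CB  (constrained at step 0)

A->CB, B->BB, C->BA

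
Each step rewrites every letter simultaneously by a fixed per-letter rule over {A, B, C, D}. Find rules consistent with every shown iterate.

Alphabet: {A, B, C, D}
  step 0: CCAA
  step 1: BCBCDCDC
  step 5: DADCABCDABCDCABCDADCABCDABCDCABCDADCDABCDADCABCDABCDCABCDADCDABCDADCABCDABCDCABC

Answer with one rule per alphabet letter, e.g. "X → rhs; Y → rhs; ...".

  step 0 ⇒ step 1: CCAA ⇒ BC·BC·DC·DC
    A ↦ DC
    C ↦ BC
    B ↦ A  (constrained at step 1)
    D ↦ DA  (constrained at step 1)

A->DC, B->A, C->BC, D->DA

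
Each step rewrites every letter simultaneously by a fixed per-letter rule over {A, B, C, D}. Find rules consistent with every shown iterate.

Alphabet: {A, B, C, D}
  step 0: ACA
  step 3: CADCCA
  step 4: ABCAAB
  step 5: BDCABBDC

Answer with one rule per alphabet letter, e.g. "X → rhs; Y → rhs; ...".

A->B, B->DC, C->A, D->C

  step 4 ⇒ step 5: ABCAAB ⇒ B·DC·A·B·B·DC
    A ↦ B
    B ↦ DC
    C ↦ A
  step 3 ⇒ step 4: CADCCA ⇒ A·B·C·A·A·B
    D ↦ C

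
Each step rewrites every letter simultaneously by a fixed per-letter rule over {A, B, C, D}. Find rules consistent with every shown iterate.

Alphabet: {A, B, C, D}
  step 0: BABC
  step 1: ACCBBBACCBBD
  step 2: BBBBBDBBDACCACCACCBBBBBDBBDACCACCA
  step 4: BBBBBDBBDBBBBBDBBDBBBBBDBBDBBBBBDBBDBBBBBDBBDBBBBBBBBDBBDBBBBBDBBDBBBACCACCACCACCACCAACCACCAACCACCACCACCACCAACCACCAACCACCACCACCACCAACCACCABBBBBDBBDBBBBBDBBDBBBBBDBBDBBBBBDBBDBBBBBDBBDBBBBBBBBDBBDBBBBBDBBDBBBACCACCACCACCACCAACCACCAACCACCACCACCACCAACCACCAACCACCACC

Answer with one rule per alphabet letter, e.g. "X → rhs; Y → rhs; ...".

A->BBB, B->ACC, C->BBD, D->A

  step 1 ⇒ step 2: ACCBBBACCBBD ⇒ BBB·BBD·BBD·ACC·ACC·ACC·BBB·BBD·BBD·ACC·ACC·A
    A ↦ BBB
    B ↦ ACC
    C ↦ BBD
    D ↦ A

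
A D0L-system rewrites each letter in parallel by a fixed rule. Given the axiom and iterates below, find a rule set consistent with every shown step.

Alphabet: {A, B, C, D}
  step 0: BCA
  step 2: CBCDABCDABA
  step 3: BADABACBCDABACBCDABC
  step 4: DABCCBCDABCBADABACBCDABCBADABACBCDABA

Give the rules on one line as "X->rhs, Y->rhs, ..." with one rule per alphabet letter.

A->BC, B->DA, C->BA, D->C

  step 3 ⇒ step 4: BADABACBCDABACBCDABC ⇒ DA·BC·C·BC·DA·BC·BA·DA·BA·C·BC·DA·BC·BA·DA·BA·C·BC·DA·BA
    A ↦ BC
    B ↦ DA
    C ↦ BA
    D ↦ C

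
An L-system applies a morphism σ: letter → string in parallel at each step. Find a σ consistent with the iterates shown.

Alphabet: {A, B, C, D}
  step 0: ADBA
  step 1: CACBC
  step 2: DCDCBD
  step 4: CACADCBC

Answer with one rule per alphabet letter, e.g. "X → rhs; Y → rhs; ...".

  step 1 ⇒ step 2: CACBC ⇒ D·C·D·CB·D
    A ↦ C
    B ↦ CB
    C ↦ D
  step 0 ⇒ step 1: ADBA ⇒ C·A·CB·C
    D ↦ A

A->C, B->CB, C->D, D->A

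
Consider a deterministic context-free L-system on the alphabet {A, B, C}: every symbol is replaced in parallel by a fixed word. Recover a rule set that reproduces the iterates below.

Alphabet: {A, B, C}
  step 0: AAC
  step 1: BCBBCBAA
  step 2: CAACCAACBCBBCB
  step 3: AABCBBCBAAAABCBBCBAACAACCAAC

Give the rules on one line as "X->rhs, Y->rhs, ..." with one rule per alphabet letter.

A->BCB, B->C, C->AA

  step 2 ⇒ step 3: CAACCAACBCBBCB ⇒ AA·BCB·BCB·AA·AA·BCB·BCB·AA·C·AA·C·C·AA·C
    A ↦ BCB
    B ↦ C
    C ↦ AA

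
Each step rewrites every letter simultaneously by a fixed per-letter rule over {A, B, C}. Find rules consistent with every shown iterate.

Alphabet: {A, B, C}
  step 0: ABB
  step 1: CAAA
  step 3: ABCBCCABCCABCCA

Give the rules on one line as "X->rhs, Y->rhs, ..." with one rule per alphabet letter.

  step 0 ⇒ step 1: ABB ⇒ CA·A·A
    A ↦ CA
    B ↦ A
    C ↦ BC  (constrained at step 1)

A->CA, B->A, C->BC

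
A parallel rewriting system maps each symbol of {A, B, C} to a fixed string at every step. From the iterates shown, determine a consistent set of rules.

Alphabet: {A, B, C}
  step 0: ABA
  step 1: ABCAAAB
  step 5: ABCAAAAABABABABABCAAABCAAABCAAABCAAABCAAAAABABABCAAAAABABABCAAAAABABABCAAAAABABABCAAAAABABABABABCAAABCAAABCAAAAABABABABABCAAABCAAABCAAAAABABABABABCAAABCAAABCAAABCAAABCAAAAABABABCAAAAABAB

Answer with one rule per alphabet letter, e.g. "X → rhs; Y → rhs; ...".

A->AB, B->CAA, C->AA

  step 0 ⇒ step 1: ABA ⇒ AB·CAA·AB
    A ↦ AB
    B ↦ CAA
    C ↦ AA  (constrained at step 1)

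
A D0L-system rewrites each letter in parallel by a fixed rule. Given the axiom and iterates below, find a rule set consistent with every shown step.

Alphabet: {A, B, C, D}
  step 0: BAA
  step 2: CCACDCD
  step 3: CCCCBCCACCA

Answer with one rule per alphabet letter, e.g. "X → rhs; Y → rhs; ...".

A->B, B->CD, C->CC, D->A

  step 2 ⇒ step 3: CCACDCD ⇒ CC·CC·B·CC·A·CC·A
    A ↦ B
    C ↦ CC
    D ↦ A
    B ↦ CD  (constrained at step 0)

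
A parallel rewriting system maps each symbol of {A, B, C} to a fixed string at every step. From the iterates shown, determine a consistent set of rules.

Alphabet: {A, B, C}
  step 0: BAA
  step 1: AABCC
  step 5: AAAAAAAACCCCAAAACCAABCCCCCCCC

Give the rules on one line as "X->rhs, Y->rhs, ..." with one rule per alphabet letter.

  step 0 ⇒ step 1: BAA ⇒ AAB·C·C
    A ↦ C
    B ↦ AAB
    C ↦ AA  (constrained at step 1)

A->C, B->AAB, C->AA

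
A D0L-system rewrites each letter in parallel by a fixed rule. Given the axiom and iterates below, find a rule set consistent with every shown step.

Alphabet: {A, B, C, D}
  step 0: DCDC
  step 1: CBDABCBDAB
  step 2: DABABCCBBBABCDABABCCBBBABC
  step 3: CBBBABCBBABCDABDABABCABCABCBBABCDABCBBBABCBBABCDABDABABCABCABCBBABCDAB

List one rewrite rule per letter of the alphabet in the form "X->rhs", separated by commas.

  step 2 ⇒ step 3: DABABCCBBBABCDABABCCBBBABC ⇒ CB·BB·ABC·BB·ABC·DAB·DAB·ABC·ABC·ABC·BB·ABC·DAB·CB·BB·ABC·BB·ABC·DAB·DAB·ABC·ABC·ABC·BB·ABC·DAB
    A ↦ BB
    B ↦ ABC
    C ↦ DAB
    D ↦ CB

A->BB, B->ABC, C->DAB, D->CB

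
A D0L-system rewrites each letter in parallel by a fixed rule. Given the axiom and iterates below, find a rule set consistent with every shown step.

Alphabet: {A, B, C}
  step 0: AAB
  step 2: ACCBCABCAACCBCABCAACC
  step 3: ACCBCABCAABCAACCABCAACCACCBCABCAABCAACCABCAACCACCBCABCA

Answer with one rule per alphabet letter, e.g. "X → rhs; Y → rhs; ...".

  step 2 ⇒ step 3: ACCBCABCAACCBCABCAACC ⇒ ACC·BCA·BCA·A·BCA·ACC·A·BCA·ACC·ACC·BCA·BCA·A·BCA·ACC·A·BCA·ACC·ACC·BCA·BCA
    A ↦ ACC
    B ↦ A
    C ↦ BCA

A->ACC, B->A, C->BCA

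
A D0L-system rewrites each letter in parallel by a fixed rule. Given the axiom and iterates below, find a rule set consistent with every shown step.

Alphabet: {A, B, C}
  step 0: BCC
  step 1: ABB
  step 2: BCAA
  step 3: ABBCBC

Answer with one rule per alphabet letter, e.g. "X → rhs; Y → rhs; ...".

  step 2 ⇒ step 3: BCAA ⇒ A·B·BC·BC
    A ↦ BC
    B ↦ A
    C ↦ B

A->BC, B->A, C->B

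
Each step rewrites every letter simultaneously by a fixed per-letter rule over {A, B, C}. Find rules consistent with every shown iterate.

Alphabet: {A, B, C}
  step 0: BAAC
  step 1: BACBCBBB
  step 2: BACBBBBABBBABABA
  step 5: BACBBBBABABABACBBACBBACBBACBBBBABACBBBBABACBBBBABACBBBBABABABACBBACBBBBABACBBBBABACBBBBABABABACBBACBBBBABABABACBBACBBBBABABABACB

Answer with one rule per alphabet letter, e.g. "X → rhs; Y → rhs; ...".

  step 1 ⇒ step 2: BACBCBBB ⇒ BA·CB·BB·BA·BB·BA·BA·BA
    A ↦ CB
    B ↦ BA
    C ↦ BB

A->CB, B->BA, C->BB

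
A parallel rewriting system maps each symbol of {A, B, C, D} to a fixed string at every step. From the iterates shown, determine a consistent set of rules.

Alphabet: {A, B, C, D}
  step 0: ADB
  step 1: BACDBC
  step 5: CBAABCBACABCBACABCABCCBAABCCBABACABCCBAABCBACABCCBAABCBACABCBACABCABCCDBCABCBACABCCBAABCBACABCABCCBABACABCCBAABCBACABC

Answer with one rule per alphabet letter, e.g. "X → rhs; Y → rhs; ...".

A->BA, B->C, C->ABC, D->CDB

  step 0 ⇒ step 1: ADB ⇒ BA·CDB·C
    A ↦ BA
    B ↦ C
    D ↦ CDB
    C ↦ ABC  (constrained at step 1)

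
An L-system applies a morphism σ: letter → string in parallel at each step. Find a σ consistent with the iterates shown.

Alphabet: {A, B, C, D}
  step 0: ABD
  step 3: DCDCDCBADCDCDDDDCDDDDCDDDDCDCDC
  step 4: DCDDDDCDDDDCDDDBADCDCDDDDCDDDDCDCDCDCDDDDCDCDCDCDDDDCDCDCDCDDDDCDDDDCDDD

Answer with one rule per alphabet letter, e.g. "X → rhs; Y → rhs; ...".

  step 3 ⇒ step 4: DCDCDCBADCDCDDDDCDDDDCDDDDCDCDC ⇒ DC·DDD·DC·DDD·DC·DDD·BAD·C·DC·DDD·DC·DDD·DC·DC·DC·DC·DDD·DC·DC·DC·DC·DDD·DC·DC·DC·DC·DDD·DC·DDD·DC·DDD
    A ↦ C
    B ↦ BAD
    C ↦ DDD
    D ↦ DC

A->C, B->BAD, C->DDD, D->DC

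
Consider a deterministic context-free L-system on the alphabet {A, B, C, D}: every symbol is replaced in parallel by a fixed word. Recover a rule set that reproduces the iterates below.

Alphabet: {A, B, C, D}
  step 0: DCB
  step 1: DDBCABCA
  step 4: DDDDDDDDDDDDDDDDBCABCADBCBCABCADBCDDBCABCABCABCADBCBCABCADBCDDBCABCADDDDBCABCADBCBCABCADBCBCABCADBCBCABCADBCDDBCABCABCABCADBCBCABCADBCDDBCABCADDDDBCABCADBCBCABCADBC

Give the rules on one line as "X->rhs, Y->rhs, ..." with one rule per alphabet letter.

  step 0 ⇒ step 1: DCB ⇒ DD·BCA·BCA
    B ↦ BCA
    C ↦ BCA
    D ↦ DD
    A ↦ DBC  (constrained at step 1)

A->DBC, B->BCA, C->BCA, D->DD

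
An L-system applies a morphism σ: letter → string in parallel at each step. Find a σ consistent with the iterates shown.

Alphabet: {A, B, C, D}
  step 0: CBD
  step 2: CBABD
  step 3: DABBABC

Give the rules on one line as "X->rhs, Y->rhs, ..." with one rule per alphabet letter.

  step 2 ⇒ step 3: CBABD ⇒ D·AB·B·AB·C
    A ↦ B
    B ↦ AB
    C ↦ D
    D ↦ C

A->B, B->AB, C->D, D->C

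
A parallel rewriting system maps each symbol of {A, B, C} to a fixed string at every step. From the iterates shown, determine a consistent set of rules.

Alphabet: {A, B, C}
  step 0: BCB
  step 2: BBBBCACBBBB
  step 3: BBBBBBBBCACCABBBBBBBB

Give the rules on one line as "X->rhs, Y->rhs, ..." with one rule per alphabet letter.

  step 2 ⇒ step 3: BBBBCACBBBB ⇒ BB·BB·BB·BB·CA·C·CA·BB·BB·BB·BB
    A ↦ C
    B ↦ BB
    C ↦ CA

A->C, B->BB, C->CA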